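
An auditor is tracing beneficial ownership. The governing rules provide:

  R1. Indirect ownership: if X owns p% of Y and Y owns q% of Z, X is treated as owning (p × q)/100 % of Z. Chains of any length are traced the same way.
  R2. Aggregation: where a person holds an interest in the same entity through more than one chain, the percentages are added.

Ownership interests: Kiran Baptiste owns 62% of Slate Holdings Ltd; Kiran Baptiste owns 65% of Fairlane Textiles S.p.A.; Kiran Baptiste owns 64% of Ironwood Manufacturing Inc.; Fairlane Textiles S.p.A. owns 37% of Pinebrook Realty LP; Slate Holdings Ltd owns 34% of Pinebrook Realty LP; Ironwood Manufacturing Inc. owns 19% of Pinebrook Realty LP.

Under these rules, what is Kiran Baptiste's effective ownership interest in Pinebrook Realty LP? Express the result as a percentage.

57.29%

Chain via Fairlane Textiles S.p.A. (R1): 65% × 37% = 24.05% of Pinebrook Realty LP.
Chain via Slate Holdings Ltd (R1): 62% × 34% = 21.08% of Pinebrook Realty LP.
Chain via Ironwood Manufacturing Inc. (R1): 64% × 19% = 12.16% of Pinebrook Realty LP.
Aggregating (R2): 24.05% + 21.08% + 12.16% = 57.29%.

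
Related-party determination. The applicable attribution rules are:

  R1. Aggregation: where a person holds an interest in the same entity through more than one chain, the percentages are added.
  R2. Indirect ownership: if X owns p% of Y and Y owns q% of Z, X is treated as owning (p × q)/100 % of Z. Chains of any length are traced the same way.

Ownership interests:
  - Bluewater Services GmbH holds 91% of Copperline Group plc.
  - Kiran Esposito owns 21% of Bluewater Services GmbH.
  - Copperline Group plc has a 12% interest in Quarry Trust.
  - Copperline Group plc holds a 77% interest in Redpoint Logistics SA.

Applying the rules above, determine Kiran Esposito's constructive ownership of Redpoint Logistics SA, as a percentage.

14.7147%

Chain via Bluewater Services GmbH → Copperline Group plc (R2): 21% × 91% × 77% = 14.7147% of Redpoint Logistics SA.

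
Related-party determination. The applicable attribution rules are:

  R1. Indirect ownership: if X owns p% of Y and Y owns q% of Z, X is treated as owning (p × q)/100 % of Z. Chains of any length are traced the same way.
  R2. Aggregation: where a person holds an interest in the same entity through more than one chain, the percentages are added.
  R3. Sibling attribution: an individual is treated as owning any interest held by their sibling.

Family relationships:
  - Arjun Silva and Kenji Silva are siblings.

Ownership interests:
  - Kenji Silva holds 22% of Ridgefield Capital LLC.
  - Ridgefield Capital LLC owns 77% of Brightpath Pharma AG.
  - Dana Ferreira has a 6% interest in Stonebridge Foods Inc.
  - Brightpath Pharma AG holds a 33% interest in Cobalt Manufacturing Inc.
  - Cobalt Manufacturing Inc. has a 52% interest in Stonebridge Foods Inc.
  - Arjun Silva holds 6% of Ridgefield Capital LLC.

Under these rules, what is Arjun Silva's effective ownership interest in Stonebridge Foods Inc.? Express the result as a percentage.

3.699696%

By sibling attribution (R3), Arjun Silva is treated as also owning Kenji Silva's interest in Ridgefield Capital LLC, giving 6% + 22% = 28%.
Chain via Ridgefield Capital LLC → Brightpath Pharma AG → Cobalt Manufacturing Inc. (R1): 28% × 77% × 33% × 52% = 3.699696% of Stonebridge Foods Inc.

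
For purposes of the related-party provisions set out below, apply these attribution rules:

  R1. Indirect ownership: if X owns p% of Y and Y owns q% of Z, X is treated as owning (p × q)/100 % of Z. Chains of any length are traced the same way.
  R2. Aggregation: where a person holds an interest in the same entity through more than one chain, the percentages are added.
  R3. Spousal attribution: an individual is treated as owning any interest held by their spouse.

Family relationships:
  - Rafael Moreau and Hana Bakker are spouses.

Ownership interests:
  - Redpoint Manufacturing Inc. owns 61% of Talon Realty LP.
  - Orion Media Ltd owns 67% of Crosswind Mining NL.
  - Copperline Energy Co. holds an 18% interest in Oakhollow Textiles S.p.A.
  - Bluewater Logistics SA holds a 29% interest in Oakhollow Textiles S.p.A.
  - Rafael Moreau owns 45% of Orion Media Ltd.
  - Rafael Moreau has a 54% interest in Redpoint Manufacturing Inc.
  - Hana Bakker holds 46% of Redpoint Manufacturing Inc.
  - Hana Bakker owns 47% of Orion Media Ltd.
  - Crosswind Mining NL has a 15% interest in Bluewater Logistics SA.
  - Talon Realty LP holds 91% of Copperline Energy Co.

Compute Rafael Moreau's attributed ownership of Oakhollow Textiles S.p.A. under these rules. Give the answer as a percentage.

By spousal attribution (R3), Rafael Moreau is treated as also owning Hana Bakker's interest in Orion Media Ltd, giving 45% + 47% = 92%.
By spousal attribution (R3), Rafael Moreau is treated as also owning Hana Bakker's interest in Redpoint Manufacturing Inc, giving 54% + 46% = 100%.
Chain via Orion Media Ltd → Crosswind Mining NL → Bluewater Logistics SA (R1): 92% × 67% × 15% × 29% = 2.68134% of Oakhollow Textiles S.p.A.
Chain via Redpoint Manufacturing Inc. → Talon Realty LP → Copperline Energy Co. (R1): 100% × 61% × 91% × 18% = 9.9918% of Oakhollow Textiles S.p.A.
Aggregating (R2): 2.68134% + 9.9918% = 12.67314%.

12.67314%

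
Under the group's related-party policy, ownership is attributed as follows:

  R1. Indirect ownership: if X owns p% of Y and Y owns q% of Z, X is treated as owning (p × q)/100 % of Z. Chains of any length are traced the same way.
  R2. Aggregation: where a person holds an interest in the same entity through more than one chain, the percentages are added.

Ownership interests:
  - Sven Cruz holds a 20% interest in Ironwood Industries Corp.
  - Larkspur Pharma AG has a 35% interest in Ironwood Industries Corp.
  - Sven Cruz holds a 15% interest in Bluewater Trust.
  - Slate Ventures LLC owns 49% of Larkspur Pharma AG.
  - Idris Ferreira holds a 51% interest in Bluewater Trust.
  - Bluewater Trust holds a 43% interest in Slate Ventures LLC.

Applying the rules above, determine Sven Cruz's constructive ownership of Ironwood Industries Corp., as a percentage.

Chain via Bluewater Trust → Slate Ventures LLC → Larkspur Pharma AG (R1): 15% × 43% × 49% × 35% = 1.106175% of Ironwood Industries Corp.
Direct interest in Ironwood Industries Corp: 20%.
Aggregating (R2): 1.106175% + 20% = 21.106175%.

21.106175%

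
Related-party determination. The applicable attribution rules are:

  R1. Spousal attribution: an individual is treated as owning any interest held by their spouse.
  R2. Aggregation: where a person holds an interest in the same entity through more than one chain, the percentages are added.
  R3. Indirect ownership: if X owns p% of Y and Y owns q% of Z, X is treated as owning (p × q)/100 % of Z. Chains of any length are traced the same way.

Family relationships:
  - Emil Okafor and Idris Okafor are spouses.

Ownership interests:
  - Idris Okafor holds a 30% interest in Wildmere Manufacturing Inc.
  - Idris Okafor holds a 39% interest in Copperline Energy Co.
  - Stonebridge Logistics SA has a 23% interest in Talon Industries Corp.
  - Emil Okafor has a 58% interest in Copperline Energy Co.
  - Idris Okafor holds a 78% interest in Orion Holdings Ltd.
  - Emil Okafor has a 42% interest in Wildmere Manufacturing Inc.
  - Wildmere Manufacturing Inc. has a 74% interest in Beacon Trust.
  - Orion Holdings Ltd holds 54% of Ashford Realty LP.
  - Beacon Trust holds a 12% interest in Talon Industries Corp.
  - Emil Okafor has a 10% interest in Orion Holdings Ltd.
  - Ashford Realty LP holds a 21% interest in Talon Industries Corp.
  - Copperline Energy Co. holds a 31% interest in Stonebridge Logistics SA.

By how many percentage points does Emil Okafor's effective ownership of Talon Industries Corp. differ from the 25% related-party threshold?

By spousal attribution (R1), Emil Okafor is treated as also owning Idris Okafor's interest in Wildmere Manufacturing Inc, giving 42% + 30% = 72%.
By spousal attribution (R1), Emil Okafor is treated as also owning Idris Okafor's interest in Copperline Energy Co, giving 58% + 39% = 97%.
By spousal attribution (R1), Emil Okafor is treated as also owning Idris Okafor's interest in Orion Holdings Ltd, giving 10% + 78% = 88%.
Chain via Wildmere Manufacturing Inc. → Beacon Trust (R3): 72% × 74% × 12% = 6.3936% of Talon Industries Corp.
Chain via Copperline Energy Co. → Stonebridge Logistics SA (R3): 97% × 31% × 23% = 6.9161% of Talon Industries Corp.
Chain via Orion Holdings Ltd → Ashford Realty LP (R3): 88% × 54% × 21% = 9.9792% of Talon Industries Corp.
Aggregating (R2): 6.3936% + 6.9161% + 9.9792% = 23.2889%.
23.2889% falls short of the 25% threshold by 1.7111 percentage points.

1.7111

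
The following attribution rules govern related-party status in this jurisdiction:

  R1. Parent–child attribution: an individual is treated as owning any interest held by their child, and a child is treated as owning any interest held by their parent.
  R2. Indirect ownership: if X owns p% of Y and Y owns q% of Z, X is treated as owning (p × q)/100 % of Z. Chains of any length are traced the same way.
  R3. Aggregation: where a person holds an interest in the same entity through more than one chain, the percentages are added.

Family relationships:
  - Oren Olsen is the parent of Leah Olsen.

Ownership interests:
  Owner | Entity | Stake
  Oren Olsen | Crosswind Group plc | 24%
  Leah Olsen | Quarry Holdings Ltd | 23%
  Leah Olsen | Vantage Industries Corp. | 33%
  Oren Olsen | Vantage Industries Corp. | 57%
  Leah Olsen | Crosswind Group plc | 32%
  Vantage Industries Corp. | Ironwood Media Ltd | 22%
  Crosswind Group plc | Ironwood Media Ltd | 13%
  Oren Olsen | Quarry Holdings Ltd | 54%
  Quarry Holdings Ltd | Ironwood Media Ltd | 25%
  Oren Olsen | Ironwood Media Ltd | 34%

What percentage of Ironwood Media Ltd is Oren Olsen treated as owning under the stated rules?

80.33%

By parent–child attribution (R1), Oren Olsen is treated as also owning Leah Olsen's interest in Vantage Industries Corp, giving 57% + 33% = 90%.
By parent–child attribution (R1), Oren Olsen is treated as also owning Leah Olsen's interest in Crosswind Group plc, giving 24% + 32% = 56%.
By parent–child attribution (R1), Oren Olsen is treated as also owning Leah Olsen's interest in Quarry Holdings Ltd, giving 54% + 23% = 77%.
Chain via Vantage Industries Corp. (R2): 90% × 22% = 19.8% of Ironwood Media Ltd.
Chain via Crosswind Group plc (R2): 56% × 13% = 7.28% of Ironwood Media Ltd.
Chain via Quarry Holdings Ltd (R2): 77% × 25% = 19.25% of Ironwood Media Ltd.
Direct interest in Ironwood Media Ltd: 34%.
Aggregating (R3): 19.8% + 7.28% + 19.25% + 34% = 80.33%.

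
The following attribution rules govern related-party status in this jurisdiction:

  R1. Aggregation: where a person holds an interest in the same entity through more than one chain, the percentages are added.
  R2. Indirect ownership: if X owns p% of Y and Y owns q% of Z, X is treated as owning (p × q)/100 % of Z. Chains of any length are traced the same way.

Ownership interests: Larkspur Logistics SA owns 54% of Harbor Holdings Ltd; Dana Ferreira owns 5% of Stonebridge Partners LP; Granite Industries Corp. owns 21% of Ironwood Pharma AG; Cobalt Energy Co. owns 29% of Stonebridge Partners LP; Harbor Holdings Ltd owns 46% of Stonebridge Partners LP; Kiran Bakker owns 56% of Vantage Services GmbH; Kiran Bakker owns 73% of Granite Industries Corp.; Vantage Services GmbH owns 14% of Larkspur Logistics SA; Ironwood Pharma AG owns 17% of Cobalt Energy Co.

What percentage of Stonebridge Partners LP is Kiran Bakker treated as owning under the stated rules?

2.703225%

Chain via Vantage Services GmbH → Larkspur Logistics SA → Harbor Holdings Ltd (R2): 56% × 14% × 54% × 46% = 1.947456% of Stonebridge Partners LP.
Chain via Granite Industries Corp. → Ironwood Pharma AG → Cobalt Energy Co. (R2): 73% × 21% × 17% × 29% = 0.755769% of Stonebridge Partners LP.
Aggregating (R1): 1.947456% + 0.755769% = 2.703225%.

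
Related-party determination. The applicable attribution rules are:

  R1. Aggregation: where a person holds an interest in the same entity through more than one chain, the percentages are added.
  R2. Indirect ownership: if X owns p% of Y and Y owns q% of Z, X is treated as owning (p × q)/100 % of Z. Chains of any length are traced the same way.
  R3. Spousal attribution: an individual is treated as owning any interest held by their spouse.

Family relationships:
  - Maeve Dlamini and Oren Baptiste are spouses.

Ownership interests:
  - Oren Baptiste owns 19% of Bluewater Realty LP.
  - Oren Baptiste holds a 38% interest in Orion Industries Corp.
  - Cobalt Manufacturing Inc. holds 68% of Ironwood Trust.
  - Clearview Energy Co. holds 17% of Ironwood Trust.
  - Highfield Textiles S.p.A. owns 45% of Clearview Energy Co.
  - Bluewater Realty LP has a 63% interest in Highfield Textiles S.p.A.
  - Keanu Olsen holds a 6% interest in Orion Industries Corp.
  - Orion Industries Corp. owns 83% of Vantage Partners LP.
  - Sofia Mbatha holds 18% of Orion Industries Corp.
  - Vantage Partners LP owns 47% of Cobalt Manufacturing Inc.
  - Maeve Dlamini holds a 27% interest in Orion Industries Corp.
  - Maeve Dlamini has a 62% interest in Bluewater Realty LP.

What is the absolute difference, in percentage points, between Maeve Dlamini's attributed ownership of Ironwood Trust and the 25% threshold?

3.853785

By spousal attribution (R3), Maeve Dlamini is treated as also owning Oren Baptiste's interest in Bluewater Realty LP, giving 62% + 19% = 81%.
By spousal attribution (R3), Maeve Dlamini is treated as also owning Oren Baptiste's interest in Orion Industries Corp, giving 27% + 38% = 65%.
Chain via Bluewater Realty LP → Highfield Textiles S.p.A. → Clearview Energy Co. (R2): 81% × 63% × 45% × 17% = 3.903795% of Ironwood Trust.
Chain via Orion Industries Corp. → Vantage Partners LP → Cobalt Manufacturing Inc. (R2): 65% × 83% × 47% × 68% = 17.24242% of Ironwood Trust.
Aggregating (R1): 3.903795% + 17.24242% = 21.146215%.
21.146215% falls short of the 25% threshold by 3.853785 percentage points.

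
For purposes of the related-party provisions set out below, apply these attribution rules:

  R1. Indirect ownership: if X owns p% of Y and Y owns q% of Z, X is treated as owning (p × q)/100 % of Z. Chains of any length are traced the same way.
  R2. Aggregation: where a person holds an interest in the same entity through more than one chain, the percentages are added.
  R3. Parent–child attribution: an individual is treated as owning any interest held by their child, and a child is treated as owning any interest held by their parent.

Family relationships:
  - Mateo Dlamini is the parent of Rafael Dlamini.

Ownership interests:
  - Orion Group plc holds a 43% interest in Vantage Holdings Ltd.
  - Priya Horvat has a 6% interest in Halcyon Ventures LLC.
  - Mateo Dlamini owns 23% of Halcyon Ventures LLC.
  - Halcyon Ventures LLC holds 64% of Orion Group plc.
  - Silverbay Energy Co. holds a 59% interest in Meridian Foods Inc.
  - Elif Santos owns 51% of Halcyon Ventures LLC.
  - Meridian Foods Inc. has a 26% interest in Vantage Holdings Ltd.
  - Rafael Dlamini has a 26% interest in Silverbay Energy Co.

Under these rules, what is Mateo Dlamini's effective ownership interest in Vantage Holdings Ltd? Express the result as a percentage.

By parent–child attribution (R3), Mateo Dlamini is treated as owning Rafael Dlamini's 26% interest in Silverbay Energy Co.
Chain via Halcyon Ventures LLC → Orion Group plc (R1): 23% × 64% × 43% = 6.3296% of Vantage Holdings Ltd.
Chain via Silverbay Energy Co. → Meridian Foods Inc. (R1): 26% × 59% × 26% = 3.9884% of Vantage Holdings Ltd.
Aggregating (R2): 6.3296% + 3.9884% = 10.318%.

10.318%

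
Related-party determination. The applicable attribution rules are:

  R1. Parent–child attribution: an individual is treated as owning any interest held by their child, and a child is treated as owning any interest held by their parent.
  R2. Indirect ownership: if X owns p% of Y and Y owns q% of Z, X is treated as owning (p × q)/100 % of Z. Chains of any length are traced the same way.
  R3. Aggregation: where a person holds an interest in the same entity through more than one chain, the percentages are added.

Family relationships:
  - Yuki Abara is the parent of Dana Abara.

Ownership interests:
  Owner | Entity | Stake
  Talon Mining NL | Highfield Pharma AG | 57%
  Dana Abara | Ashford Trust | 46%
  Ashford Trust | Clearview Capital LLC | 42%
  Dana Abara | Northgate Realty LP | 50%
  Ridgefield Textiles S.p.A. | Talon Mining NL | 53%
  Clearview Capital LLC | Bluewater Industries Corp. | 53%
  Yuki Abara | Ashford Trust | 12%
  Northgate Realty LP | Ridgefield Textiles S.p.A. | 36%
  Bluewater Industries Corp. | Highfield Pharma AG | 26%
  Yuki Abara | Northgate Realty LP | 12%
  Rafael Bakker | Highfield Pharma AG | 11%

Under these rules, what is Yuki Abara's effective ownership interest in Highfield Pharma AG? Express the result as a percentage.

10.09968%

By parent–child attribution (R1), Yuki Abara is treated as also owning Dana Abara's interest in Ashford Trust, giving 12% + 46% = 58%.
By parent–child attribution (R1), Yuki Abara is treated as also owning Dana Abara's interest in Northgate Realty LP, giving 12% + 50% = 62%.
Chain via Ashford Trust → Clearview Capital LLC → Bluewater Industries Corp. (R2): 58% × 42% × 53% × 26% = 3.356808% of Highfield Pharma AG.
Chain via Northgate Realty LP → Ridgefield Textiles S.p.A. → Talon Mining NL (R2): 62% × 36% × 53% × 57% = 6.742872% of Highfield Pharma AG.
Aggregating (R3): 3.356808% + 6.742872% = 10.09968%.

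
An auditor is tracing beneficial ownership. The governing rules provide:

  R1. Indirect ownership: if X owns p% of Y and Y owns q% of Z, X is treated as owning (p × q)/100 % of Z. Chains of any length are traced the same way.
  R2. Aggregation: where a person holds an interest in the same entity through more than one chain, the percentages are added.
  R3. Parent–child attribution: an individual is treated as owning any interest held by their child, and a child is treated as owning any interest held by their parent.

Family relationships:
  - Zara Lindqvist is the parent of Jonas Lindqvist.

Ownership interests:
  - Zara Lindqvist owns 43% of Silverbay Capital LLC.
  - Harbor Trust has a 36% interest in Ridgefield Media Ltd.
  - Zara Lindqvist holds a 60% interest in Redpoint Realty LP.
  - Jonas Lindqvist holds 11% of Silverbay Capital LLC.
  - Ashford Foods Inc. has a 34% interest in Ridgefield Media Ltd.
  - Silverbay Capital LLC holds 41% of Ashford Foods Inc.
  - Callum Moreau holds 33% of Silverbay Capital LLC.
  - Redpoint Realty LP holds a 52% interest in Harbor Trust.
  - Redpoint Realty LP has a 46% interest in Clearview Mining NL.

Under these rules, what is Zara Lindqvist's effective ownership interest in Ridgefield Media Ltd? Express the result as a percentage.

By parent–child attribution (R3), Zara Lindqvist is treated as also owning Jonas Lindqvist's interest in Silverbay Capital LLC, giving 43% + 11% = 54%.
Chain via Redpoint Realty LP → Harbor Trust (R1): 60% × 52% × 36% = 11.232% of Ridgefield Media Ltd.
Chain via Silverbay Capital LLC → Ashford Foods Inc. (R1): 54% × 41% × 34% = 7.5276% of Ridgefield Media Ltd.
Aggregating (R2): 11.232% + 7.5276% = 18.7596%.

18.7596%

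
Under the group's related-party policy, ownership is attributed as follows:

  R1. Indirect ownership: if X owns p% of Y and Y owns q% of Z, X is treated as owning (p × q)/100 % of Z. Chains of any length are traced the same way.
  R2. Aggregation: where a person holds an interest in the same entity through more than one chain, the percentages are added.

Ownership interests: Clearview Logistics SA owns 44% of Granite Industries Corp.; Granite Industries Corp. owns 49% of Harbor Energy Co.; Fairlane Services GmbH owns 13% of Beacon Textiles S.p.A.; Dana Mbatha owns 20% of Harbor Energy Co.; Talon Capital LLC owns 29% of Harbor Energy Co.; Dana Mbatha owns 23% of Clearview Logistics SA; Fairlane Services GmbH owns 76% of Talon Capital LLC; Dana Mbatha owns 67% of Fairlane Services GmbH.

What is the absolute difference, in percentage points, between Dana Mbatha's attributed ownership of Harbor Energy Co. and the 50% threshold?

Chain via Fairlane Services GmbH → Talon Capital LLC (R1): 67% × 76% × 29% = 14.7668% of Harbor Energy Co.
Chain via Clearview Logistics SA → Granite Industries Corp. (R1): 23% × 44% × 49% = 4.9588% of Harbor Energy Co.
Direct interest in Harbor Energy Co: 20%.
Aggregating (R2): 14.7668% + 4.9588% + 20% = 39.7256%.
39.7256% falls short of the 50% threshold by 10.2744 percentage points.

10.2744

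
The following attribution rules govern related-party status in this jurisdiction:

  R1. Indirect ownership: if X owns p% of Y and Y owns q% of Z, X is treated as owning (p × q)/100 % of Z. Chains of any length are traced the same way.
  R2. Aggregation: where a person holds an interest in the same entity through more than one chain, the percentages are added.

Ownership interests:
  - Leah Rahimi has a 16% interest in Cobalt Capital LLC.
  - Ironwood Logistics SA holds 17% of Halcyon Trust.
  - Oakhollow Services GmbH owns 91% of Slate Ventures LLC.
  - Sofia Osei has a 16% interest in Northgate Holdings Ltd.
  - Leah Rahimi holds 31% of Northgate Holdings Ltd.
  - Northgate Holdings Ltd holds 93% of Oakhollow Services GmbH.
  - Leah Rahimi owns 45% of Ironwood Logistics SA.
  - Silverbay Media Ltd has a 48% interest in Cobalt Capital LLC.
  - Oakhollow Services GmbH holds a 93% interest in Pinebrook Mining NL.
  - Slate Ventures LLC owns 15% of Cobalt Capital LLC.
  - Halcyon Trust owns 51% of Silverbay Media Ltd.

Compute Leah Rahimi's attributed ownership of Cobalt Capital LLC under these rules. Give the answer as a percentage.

21.808015%

Chain via Ironwood Logistics SA → Halcyon Trust → Silverbay Media Ltd (R1): 45% × 17% × 51% × 48% = 1.87272% of Cobalt Capital LLC.
Chain via Northgate Holdings Ltd → Oakhollow Services GmbH → Slate Ventures LLC (R1): 31% × 93% × 91% × 15% = 3.935295% of Cobalt Capital LLC.
Direct interest in Cobalt Capital LLC: 16%.
Aggregating (R2): 1.87272% + 3.935295% + 16% = 21.808015%.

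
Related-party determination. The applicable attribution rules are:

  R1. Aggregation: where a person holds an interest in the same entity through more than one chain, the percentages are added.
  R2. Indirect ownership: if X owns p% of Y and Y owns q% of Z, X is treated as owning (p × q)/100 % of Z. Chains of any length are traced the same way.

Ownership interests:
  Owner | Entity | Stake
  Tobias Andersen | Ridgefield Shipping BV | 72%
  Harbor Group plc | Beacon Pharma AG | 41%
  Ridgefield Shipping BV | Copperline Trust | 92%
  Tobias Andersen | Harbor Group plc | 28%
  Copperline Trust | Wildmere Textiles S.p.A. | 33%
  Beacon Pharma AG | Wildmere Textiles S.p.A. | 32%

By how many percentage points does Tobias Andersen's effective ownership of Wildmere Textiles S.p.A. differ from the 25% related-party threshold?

0.5328

Chain via Harbor Group plc → Beacon Pharma AG (R2): 28% × 41% × 32% = 3.6736% of Wildmere Textiles S.p.A.
Chain via Ridgefield Shipping BV → Copperline Trust (R2): 72% × 92% × 33% = 21.8592% of Wildmere Textiles S.p.A.
Aggregating (R1): 3.6736% + 21.8592% = 25.5328%.
25.5328% exceeds the 25% threshold by 0.5328 percentage points.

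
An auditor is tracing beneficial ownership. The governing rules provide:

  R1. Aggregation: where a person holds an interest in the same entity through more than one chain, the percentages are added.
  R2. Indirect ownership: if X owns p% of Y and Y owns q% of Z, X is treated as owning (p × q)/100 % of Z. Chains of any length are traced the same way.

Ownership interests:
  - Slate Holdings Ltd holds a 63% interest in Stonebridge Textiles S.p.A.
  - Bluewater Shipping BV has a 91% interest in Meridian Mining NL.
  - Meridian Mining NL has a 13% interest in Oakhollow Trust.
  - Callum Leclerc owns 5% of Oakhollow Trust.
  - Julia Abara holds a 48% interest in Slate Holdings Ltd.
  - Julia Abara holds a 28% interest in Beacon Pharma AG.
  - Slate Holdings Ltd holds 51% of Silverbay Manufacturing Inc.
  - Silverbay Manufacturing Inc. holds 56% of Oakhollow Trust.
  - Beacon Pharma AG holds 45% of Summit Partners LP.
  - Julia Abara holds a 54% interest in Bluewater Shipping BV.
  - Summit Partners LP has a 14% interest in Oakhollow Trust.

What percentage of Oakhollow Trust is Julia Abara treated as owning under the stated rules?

Chain via Bluewater Shipping BV → Meridian Mining NL (R2): 54% × 91% × 13% = 6.3882% of Oakhollow Trust.
Chain via Beacon Pharma AG → Summit Partners LP (R2): 28% × 45% × 14% = 1.764% of Oakhollow Trust.
Chain via Slate Holdings Ltd → Silverbay Manufacturing Inc. (R2): 48% × 51% × 56% = 13.7088% of Oakhollow Trust.
Aggregating (R1): 6.3882% + 1.764% + 13.7088% = 21.861%.

21.861%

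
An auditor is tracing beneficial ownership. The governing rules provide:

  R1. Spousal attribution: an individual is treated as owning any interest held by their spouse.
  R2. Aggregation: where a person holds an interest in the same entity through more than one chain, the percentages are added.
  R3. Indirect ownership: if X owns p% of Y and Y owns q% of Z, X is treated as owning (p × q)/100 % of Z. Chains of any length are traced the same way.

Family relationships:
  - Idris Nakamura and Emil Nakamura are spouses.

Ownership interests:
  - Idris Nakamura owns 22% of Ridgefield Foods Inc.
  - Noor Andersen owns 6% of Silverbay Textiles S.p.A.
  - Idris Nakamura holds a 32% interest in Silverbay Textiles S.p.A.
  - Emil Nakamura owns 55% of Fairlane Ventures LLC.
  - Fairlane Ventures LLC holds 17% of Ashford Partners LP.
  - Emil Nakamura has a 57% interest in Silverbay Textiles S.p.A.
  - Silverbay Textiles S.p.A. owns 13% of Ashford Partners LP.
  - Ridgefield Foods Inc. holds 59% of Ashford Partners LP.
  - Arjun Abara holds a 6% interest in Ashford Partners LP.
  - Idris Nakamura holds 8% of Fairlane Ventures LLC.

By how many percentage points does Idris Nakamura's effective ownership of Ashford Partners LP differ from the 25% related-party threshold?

By spousal attribution (R1), Idris Nakamura is treated as also owning Emil Nakamura's interest in Silverbay Textiles S.p.A, giving 32% + 57% = 89%.
By spousal attribution (R1), Idris Nakamura is treated as also owning Emil Nakamura's interest in Fairlane Ventures LLC, giving 8% + 55% = 63%.
Chain via Ridgefield Foods Inc. (R3): 22% × 59% = 12.98% of Ashford Partners LP.
Chain via Silverbay Textiles S.p.A. (R3): 89% × 13% = 11.57% of Ashford Partners LP.
Chain via Fairlane Ventures LLC (R3): 63% × 17% = 10.71% of Ashford Partners LP.
Aggregating (R2): 12.98% + 11.57% + 10.71% = 35.26%.
35.26% exceeds the 25% threshold by 10.26 percentage points.

10.26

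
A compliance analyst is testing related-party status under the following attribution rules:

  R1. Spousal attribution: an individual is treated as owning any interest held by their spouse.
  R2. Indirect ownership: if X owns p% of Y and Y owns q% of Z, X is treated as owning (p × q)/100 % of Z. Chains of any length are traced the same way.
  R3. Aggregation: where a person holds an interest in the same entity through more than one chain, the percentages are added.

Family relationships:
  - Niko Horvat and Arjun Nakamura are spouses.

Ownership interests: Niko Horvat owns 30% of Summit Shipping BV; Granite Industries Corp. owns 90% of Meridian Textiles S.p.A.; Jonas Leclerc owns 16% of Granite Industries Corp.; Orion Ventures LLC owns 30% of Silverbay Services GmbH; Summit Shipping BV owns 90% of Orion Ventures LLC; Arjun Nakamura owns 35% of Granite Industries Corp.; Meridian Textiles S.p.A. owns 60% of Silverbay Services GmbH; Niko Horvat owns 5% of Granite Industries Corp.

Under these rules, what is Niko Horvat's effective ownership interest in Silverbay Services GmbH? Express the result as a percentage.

29.7%

By spousal attribution (R1), Niko Horvat is treated as also owning Arjun Nakamura's interest in Granite Industries Corp, giving 5% + 35% = 40%.
Chain via Summit Shipping BV → Orion Ventures LLC (R2): 30% × 90% × 30% = 8.1% of Silverbay Services GmbH.
Chain via Granite Industries Corp. → Meridian Textiles S.p.A. (R2): 40% × 90% × 60% = 21.6% of Silverbay Services GmbH.
Aggregating (R3): 8.1% + 21.6% = 29.7%.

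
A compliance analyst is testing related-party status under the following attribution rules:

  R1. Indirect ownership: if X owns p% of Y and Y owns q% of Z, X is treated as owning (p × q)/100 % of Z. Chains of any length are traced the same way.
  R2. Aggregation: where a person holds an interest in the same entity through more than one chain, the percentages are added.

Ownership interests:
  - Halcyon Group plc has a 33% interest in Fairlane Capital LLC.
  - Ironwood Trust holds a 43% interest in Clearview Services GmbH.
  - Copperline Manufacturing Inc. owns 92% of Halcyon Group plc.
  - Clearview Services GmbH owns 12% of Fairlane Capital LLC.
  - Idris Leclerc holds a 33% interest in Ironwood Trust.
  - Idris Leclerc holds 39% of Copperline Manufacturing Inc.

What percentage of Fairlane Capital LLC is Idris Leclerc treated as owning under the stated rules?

13.5432%

Chain via Ironwood Trust → Clearview Services GmbH (R1): 33% × 43% × 12% = 1.7028% of Fairlane Capital LLC.
Chain via Copperline Manufacturing Inc. → Halcyon Group plc (R1): 39% × 92% × 33% = 11.8404% of Fairlane Capital LLC.
Aggregating (R2): 1.7028% + 11.8404% = 13.5432%.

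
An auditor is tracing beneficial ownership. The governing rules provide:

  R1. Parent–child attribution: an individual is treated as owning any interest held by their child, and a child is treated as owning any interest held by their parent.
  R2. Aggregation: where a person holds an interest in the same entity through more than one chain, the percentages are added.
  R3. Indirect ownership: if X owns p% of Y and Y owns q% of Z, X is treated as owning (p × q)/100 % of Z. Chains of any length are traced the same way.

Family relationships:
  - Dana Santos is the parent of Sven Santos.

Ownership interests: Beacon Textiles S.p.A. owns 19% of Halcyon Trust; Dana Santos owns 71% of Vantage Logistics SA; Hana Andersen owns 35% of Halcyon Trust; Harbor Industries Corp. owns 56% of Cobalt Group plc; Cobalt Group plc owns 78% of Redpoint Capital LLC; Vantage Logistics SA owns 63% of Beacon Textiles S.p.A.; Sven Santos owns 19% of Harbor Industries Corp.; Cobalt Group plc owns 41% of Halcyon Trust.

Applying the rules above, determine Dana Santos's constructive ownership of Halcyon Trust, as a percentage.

12.8611%

By parent–child attribution (R1), Dana Santos is treated as owning Sven Santos's 19% interest in Harbor Industries Corp.
Chain via Vantage Logistics SA → Beacon Textiles S.p.A. (R3): 71% × 63% × 19% = 8.4987% of Halcyon Trust.
Chain via Harbor Industries Corp. → Cobalt Group plc (R3): 19% × 56% × 41% = 4.3624% of Halcyon Trust.
Aggregating (R2): 8.4987% + 4.3624% = 12.8611%.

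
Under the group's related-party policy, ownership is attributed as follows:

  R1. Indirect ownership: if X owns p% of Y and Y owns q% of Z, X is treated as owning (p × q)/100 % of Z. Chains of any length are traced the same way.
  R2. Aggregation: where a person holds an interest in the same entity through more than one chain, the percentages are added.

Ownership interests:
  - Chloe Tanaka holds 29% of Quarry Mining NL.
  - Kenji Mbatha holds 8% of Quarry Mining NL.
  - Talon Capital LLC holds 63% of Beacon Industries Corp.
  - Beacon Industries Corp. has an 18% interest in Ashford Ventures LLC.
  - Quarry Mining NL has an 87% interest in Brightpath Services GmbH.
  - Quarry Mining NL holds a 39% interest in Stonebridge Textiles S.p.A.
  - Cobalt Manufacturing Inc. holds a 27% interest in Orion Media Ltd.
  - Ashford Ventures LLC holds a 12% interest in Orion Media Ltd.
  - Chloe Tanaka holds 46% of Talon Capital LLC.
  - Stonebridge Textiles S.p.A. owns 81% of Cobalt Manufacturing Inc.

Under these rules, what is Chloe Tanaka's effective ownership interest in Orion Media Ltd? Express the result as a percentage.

3.099465%

Chain via Talon Capital LLC → Beacon Industries Corp. → Ashford Ventures LLC (R1): 46% × 63% × 18% × 12% = 0.625968% of Orion Media Ltd.
Chain via Quarry Mining NL → Stonebridge Textiles S.p.A. → Cobalt Manufacturing Inc. (R1): 29% × 39% × 81% × 27% = 2.473497% of Orion Media Ltd.
Aggregating (R2): 0.625968% + 2.473497% = 3.099465%.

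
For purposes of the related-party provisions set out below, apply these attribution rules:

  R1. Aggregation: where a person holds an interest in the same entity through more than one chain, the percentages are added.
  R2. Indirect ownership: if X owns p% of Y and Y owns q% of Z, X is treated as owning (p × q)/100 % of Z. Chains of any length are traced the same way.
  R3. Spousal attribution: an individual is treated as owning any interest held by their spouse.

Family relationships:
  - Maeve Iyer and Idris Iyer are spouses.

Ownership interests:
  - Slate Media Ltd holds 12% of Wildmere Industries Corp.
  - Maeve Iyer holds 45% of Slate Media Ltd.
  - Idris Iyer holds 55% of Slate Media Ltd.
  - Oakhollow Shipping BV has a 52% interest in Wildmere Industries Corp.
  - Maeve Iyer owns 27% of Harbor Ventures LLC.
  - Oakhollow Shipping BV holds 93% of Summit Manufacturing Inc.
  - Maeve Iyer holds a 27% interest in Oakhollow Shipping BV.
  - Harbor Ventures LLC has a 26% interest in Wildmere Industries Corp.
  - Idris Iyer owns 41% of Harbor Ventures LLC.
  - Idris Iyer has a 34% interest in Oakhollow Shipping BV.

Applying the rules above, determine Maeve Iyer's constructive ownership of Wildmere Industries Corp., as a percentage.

By spousal attribution (R3), Maeve Iyer is treated as also owning Idris Iyer's interest in Harbor Ventures LLC, giving 27% + 41% = 68%.
By spousal attribution (R3), Maeve Iyer is treated as also owning Idris Iyer's interest in Slate Media Ltd, giving 45% + 55% = 100%.
By spousal attribution (R3), Maeve Iyer is treated as also owning Idris Iyer's interest in Oakhollow Shipping BV, giving 27% + 34% = 61%.
Chain via Harbor Ventures LLC (R2): 68% × 26% = 17.68% of Wildmere Industries Corp.
Chain via Slate Media Ltd (R2): 100% × 12% = 12% of Wildmere Industries Corp.
Chain via Oakhollow Shipping BV (R2): 61% × 52% = 31.72% of Wildmere Industries Corp.
Aggregating (R1): 17.68% + 12% + 31.72% = 61.4%.

61.4%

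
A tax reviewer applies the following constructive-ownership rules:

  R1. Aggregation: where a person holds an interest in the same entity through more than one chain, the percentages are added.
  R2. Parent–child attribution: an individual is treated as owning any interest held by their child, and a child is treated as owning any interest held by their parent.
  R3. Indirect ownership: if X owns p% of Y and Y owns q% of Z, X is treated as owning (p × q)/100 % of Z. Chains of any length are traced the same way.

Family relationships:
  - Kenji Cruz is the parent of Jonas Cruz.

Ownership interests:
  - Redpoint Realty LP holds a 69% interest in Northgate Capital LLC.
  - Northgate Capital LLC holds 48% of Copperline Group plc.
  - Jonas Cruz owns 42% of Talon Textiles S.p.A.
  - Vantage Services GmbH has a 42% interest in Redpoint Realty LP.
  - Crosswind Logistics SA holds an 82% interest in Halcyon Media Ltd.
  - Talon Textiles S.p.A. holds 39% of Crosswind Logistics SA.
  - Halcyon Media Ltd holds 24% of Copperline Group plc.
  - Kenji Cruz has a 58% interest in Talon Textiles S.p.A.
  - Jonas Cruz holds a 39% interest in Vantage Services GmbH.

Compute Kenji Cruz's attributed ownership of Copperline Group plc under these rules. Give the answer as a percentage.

By parent–child attribution (R2), Kenji Cruz is treated as also owning Jonas Cruz's interest in Talon Textiles S.p.A, giving 58% + 42% = 100%.
By parent–child attribution (R2), Kenji Cruz is treated as owning Jonas Cruz's 39% interest in Vantage Services GmbH.
Chain via Talon Textiles S.p.A. → Crosswind Logistics SA → Halcyon Media Ltd (R3): 100% × 39% × 82% × 24% = 7.6752% of Copperline Group plc.
Chain via Vantage Services GmbH → Redpoint Realty LP → Northgate Capital LLC (R3): 39% × 42% × 69% × 48% = 5.425056% of Copperline Group plc.
Aggregating (R1): 7.6752% + 5.425056% = 13.100256%.

13.100256%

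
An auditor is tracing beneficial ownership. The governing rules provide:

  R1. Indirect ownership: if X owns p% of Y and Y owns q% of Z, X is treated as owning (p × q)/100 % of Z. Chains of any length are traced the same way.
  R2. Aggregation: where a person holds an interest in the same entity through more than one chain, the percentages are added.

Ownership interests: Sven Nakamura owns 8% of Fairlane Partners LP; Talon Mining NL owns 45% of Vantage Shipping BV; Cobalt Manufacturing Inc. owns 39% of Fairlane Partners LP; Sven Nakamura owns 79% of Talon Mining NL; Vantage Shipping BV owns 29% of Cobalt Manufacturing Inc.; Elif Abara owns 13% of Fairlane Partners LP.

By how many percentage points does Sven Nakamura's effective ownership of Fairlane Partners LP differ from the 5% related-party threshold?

Chain via Talon Mining NL → Vantage Shipping BV → Cobalt Manufacturing Inc. (R1): 79% × 45% × 29% × 39% = 4.020705% of Fairlane Partners LP.
Direct interest in Fairlane Partners LP: 8%.
Aggregating (R2): 4.020705% + 8% = 12.020705%.
12.020705% exceeds the 5% threshold by 7.020705 percentage points.

7.020705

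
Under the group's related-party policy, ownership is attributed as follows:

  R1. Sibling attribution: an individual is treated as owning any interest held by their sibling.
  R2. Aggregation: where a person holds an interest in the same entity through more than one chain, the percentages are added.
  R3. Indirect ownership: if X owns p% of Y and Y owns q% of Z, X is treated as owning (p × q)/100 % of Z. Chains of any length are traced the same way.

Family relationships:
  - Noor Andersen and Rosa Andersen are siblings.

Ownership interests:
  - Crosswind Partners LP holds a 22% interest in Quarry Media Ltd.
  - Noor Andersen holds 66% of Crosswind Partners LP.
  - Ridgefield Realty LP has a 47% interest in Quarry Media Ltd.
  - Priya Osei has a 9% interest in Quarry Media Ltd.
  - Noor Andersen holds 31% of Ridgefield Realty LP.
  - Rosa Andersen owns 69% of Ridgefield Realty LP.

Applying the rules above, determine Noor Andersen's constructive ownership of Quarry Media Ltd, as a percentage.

By sibling attribution (R1), Noor Andersen is treated as also owning Rosa Andersen's interest in Ridgefield Realty LP, giving 31% + 69% = 100%.
Chain via Ridgefield Realty LP (R3): 100% × 47% = 47% of Quarry Media Ltd.
Chain via Crosswind Partners LP (R3): 66% × 22% = 14.52% of Quarry Media Ltd.
Aggregating (R2): 47% + 14.52% = 61.52%.

61.52%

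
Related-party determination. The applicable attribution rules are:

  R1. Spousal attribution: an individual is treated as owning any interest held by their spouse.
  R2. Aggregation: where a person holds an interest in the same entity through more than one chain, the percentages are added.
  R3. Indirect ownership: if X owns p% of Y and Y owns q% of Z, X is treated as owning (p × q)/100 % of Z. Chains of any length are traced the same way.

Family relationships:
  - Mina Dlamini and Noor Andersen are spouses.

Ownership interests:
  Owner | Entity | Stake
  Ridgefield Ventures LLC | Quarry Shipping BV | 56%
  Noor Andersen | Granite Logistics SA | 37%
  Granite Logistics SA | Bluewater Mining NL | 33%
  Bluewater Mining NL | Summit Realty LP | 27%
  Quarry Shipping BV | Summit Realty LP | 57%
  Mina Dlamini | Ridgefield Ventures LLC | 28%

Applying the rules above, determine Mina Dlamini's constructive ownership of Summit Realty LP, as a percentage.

12.2343%

By spousal attribution (R1), Mina Dlamini is treated as owning Noor Andersen's 37% interest in Granite Logistics SA.
Chain via Ridgefield Ventures LLC → Quarry Shipping BV (R3): 28% × 56% × 57% = 8.9376% of Summit Realty LP.
Chain via Granite Logistics SA → Bluewater Mining NL (R3): 37% × 33% × 27% = 3.2967% of Summit Realty LP.
Aggregating (R2): 8.9376% + 3.2967% = 12.2343%.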